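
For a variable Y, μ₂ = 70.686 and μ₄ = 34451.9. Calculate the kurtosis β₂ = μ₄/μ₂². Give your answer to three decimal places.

μ₂² = 70.686² = 4996.51060
μ₄/μ₂² = 34451.9 / 4996.51060 = 6.89519
β₂ ≈ 6.895

6.895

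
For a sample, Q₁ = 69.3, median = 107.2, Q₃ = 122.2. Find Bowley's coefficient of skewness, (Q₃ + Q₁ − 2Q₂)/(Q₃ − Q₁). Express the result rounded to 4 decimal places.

numerator: Q₃ + Q₁ − 2Q₂ = 122.2 + 69.3 − 2×107.2 = -22.9000
denominator: Q₃ − Q₁ = 122.2 − 69.3 = 52.9000
Bowley skewness = -22.9000 / 52.9000 ≈ -0.4329

-0.4329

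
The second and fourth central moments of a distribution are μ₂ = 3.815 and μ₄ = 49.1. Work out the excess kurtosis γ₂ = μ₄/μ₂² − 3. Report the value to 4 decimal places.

0.3736

μ₂² = 3.815² = 14.55423
μ₄/μ₂² = 49.1 / 14.55423 = 3.37359
γ₂ = 3.37359 − 3 ≈ 0.3736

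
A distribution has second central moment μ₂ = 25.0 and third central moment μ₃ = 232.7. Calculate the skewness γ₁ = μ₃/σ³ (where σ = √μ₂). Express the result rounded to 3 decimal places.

1.862

σ = √μ₂ = √25.0 = 5.00000
σ³ = μ₂^(3/2) = 125.00000
γ₁ = μ₃/σ³ = 232.7 / 125.00000 ≈ 1.862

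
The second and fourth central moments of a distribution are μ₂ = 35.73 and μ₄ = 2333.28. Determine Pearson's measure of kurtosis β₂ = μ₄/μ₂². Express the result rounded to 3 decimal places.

μ₂² = 35.73² = 1276.63290
μ₄/μ₂² = 2333.28 / 1276.63290 = 1.82768
β₂ ≈ 1.828

1.828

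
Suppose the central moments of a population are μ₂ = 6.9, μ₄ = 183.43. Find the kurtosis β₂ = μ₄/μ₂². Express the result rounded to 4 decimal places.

3.8528

μ₂² = 6.9² = 47.61000
μ₄/μ₂² = 183.43 / 47.61000 = 3.85276
β₂ ≈ 3.8528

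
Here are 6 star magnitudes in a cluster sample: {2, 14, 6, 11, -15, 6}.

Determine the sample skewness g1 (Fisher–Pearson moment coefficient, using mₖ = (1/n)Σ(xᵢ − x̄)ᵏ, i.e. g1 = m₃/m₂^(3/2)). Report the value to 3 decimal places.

-1.131

x̄ = (2 + 14 + 6 + 11 - 15 + 6) / 6 = 4.0000
deviations (xᵢ − x̄): -2.0000, 10.0000, 2.0000, 7.0000, -19.0000, 2.0000
Σ(xᵢ − x̄)² = 522.0000 ⇒ m₂ = 522.0000/6 = 87.00000
Σ(xᵢ − x̄)³ = -5508.0000 ⇒ m₃ = -5508.0000/6 = -918.00000
m₂^(3/2) = 87.00000^(1.5) = 811.48198
g1 = m₃ / m₂^(3/2) = -918.00000 / 811.48198 ≈ -1.131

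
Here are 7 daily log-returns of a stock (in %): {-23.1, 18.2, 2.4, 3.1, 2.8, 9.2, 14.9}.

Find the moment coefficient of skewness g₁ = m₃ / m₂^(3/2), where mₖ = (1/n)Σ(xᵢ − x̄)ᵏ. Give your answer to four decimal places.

-1.1357

x̄ = (-23.1 + 18.2 + 2.4 + 3.1 + 2.8 + 9.2 + 14.9) / 7 = 3.9286
deviations (xᵢ − x̄): -27.0286, 14.2714, -1.5286, -0.8286, -1.1286, 5.2714, 10.9714
Σ(xᵢ − x̄)² = 1086.6743 ⇒ m₂ = 1086.6743/7 = 155.23918
Σ(xᵢ − x̄)³ = -15377.2777 ⇒ m₃ = -15377.2777/7 = -2196.75395
m₂^(3/2) = 155.23918^(1.5) = 1934.20288
g₁ = m₃ / m₂^(3/2) = -2196.75395 / 1934.20288 ≈ -1.1357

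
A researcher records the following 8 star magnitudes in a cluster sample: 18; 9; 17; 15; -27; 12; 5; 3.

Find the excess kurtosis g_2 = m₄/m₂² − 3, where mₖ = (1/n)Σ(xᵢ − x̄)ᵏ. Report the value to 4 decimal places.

1.6805

x̄ = 6.5000
Σ(xᵢ − x̄)² = 1488.0000 ⇒ m₂ = 186.00000
Σ(xᵢ − x̄)⁴ = 1295419.5000 ⇒ m₄ = 161927.43750
m₂² = 34596.00000
g_2 = m₄/m₂² − 3 = 4.68052 − 3 ≈ 1.6805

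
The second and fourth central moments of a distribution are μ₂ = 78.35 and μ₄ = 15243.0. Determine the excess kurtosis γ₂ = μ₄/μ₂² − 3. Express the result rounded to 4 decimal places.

-0.5169

μ₂² = 78.35² = 6138.72250
μ₄/μ₂² = 15243.0 / 6138.72250 = 2.48309
γ₂ = 2.48309 − 3 ≈ -0.5169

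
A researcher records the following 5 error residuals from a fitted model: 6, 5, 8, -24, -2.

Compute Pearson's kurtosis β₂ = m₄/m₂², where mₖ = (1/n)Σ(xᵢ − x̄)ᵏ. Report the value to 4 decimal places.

x̄ = -1.4000
Σ(xᵢ − x̄)² = 695.2000 ⇒ m₂ = 139.04000
Σ(xᵢ − x̄)⁴ = 273359.7760 ⇒ m₄ = 54671.95520
m₂² = 19332.12160
β₂ = m₄/m₂² = 54671.95520 / 19332.12160 ≈ 2.8280

2.8280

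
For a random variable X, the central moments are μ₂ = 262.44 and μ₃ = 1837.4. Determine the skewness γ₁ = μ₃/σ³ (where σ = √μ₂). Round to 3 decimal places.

σ = √μ₂ = √262.44 = 16.20000
σ³ = μ₂^(3/2) = 4251.52800
γ₁ = μ₃/σ³ = 1837.4 / 4251.52800 ≈ 0.432

0.432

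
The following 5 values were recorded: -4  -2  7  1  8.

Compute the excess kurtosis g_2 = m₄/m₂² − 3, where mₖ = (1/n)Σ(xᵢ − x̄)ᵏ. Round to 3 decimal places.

-1.663

x̄ = 2.0000
Σ(xᵢ − x̄)² = 114.0000 ⇒ m₂ = 22.80000
Σ(xᵢ − x̄)⁴ = 3474.0000 ⇒ m₄ = 694.80000
m₂² = 519.84000
g_2 = m₄/m₂² − 3 = 1.33657 − 3 ≈ -1.663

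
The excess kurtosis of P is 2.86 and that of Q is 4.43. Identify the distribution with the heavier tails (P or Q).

Higher excess kurtosis ⇒ heavier tails relative to the normal distribution.
2.86 vs 4.43: the larger is 4.43, so Q has heavier tails.

Q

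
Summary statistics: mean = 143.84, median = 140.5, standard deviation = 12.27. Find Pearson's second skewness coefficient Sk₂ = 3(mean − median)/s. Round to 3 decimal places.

Sk₂ = 3(143.84 − 140.5) / 12.27 = 3 × 3.3400 / 12.27
    = 10.0200 / 12.27 ≈ 0.817

0.817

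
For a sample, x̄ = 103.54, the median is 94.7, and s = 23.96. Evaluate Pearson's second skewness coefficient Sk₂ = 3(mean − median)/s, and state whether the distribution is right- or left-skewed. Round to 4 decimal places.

1.1068, right-skewed

Sk₂ = 3(103.54 − 94.7) / 23.96 = 3 × 8.8400 / 23.96
    = 26.5200 / 23.96 ≈ 1.1068
Sk₂ > 0 ⇒ mean > median ⇒ right-skewed (positive skew).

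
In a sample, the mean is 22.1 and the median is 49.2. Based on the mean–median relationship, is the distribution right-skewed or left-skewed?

mean − median = 22.1 − 49.2 = -27.1
mean < median ⇒ the longer tail is on the left ⇒ left-skewed (negatively skewed).

left-skewed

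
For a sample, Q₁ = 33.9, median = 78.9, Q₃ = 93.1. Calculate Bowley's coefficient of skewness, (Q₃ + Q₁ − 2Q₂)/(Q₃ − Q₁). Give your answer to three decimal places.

numerator: Q₃ + Q₁ − 2Q₂ = 93.1 + 33.9 − 2×78.9 = -30.8000
denominator: Q₃ − Q₁ = 93.1 − 33.9 = 59.2000
Bowley skewness = -30.8000 / 59.2000 ≈ -0.520

-0.520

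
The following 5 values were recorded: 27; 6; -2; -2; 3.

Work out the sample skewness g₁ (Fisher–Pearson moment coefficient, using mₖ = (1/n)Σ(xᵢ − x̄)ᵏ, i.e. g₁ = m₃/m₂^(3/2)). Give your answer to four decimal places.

x̄ = (27 + 6 - 2 - 2 + 3) / 5 = 6.4000
deviations (xᵢ − x̄): 20.6000, -0.4000, -8.4000, -8.4000, -3.4000
Σ(xᵢ − x̄)² = 577.2000 ⇒ m₂ = 577.2000/5 = 115.44000
Σ(xᵢ − x̄)³ = 7517.0400 ⇒ m₃ = 7517.0400/5 = 1503.40800
m₂^(3/2) = 115.44000^(1.5) = 1240.32209
g₁ = m₃ / m₂^(3/2) = 1503.40800 / 1240.32209 ≈ 1.2121

1.2121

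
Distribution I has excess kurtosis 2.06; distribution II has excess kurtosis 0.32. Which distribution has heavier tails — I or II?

I

Higher excess kurtosis ⇒ heavier tails relative to the normal distribution.
2.06 vs 0.32: the larger is 2.06, so I has heavier tails.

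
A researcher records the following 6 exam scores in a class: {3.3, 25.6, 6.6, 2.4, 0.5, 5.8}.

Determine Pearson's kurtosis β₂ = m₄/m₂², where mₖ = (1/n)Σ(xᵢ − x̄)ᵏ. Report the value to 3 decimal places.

3.795

x̄ = 7.3667
Σ(xᵢ − x̄)² = 423.8533 ⇒ m₂ = 70.64222
Σ(xᵢ − x̄)⁴ = 113637.5520 ⇒ m₄ = 18939.59201
m₂² = 4990.32356
β₂ = m₄/m₂² = 18939.59201 / 4990.32356 ≈ 3.795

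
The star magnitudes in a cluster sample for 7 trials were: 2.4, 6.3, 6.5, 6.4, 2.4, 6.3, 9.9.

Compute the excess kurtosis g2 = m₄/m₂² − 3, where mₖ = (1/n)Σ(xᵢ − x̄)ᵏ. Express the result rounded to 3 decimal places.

x̄ = 5.7429
Σ(xᵢ − x̄)² = 41.2571 ⇒ m₂ = 5.89388
Σ(xᵢ − x̄)⁴ = 549.1173 ⇒ m₄ = 78.44532
m₂² = 34.73779
g2 = m₄/m₂² − 3 = 2.25821 − 3 ≈ -0.742

-0.742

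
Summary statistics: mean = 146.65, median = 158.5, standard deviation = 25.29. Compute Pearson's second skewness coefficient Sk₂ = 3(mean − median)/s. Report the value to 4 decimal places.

-1.4057

Sk₂ = 3(146.65 − 158.5) / 25.29 = 3 × -11.8500 / 25.29
    = -35.5500 / 25.29 ≈ -1.4057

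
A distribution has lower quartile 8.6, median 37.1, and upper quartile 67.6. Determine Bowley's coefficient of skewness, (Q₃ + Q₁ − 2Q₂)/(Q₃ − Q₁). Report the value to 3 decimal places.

numerator: Q₃ + Q₁ − 2Q₂ = 67.6 + 8.6 − 2×37.1 = 2.0000
denominator: Q₃ − Q₁ = 67.6 − 8.6 = 59.0000
Bowley skewness = 2.0000 / 59.0000 ≈ 0.034

0.034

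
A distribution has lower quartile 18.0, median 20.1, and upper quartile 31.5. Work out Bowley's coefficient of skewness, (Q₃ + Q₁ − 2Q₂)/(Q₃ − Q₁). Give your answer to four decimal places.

0.6889

numerator: Q₃ + Q₁ − 2Q₂ = 31.5 + 18.0 − 2×20.1 = 9.3000
denominator: Q₃ − Q₁ = 31.5 − 18.0 = 13.5000
Bowley skewness = 9.3000 / 13.5000 ≈ 0.6889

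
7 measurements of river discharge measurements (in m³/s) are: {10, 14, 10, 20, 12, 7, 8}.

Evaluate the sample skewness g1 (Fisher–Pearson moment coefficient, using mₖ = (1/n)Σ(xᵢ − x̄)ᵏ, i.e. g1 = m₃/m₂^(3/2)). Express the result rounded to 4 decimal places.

0.9869

x̄ = (10 + 14 + 10 + 20 + 12 + 7 + 8) / 7 = 11.5714
deviations (xᵢ − x̄): -1.5714, 2.4286, -1.5714, 8.4286, 0.4286, -4.5714, -3.5714
Σ(xᵢ − x̄)² = 115.7143 ⇒ m₂ = 115.7143/7 = 16.53061
Σ(xᵢ − x̄)³ = 464.3265 ⇒ m₃ = 464.3265/7 = 66.33236
m₂^(3/2) = 16.53061^(1.5) = 67.20992
g1 = m₃ / m₂^(3/2) = 66.33236 / 67.20992 ≈ 0.9869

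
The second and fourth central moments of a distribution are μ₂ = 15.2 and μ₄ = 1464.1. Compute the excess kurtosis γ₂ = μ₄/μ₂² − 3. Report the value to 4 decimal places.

3.3370

μ₂² = 15.2² = 231.04000
μ₄/μ₂² = 1464.1 / 231.04000 = 6.33700
γ₂ = 6.33700 − 3 ≈ 3.3370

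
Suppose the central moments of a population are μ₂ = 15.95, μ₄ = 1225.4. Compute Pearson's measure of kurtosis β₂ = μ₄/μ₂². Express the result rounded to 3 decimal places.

μ₂² = 15.95² = 254.40250
μ₄/μ₂² = 1225.4 / 254.40250 = 4.81678
β₂ ≈ 4.817

4.817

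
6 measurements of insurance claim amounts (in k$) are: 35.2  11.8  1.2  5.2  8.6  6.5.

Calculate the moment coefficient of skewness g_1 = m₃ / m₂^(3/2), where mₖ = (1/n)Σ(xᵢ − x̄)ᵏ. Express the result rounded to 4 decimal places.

1.4581

x̄ = (35.2 + 11.8 + 1.2 + 5.2 + 8.6 + 6.5) / 6 = 11.4167
deviations (xᵢ − x̄): 23.7833, 0.3833, -10.2167, -6.2167, -2.8167, -4.9167
Σ(xᵢ − x̄)² = 740.9283 ⇒ m₂ = 740.9283/6 = 123.48806
Σ(xᵢ − x̄)³ = 12005.1526 ⇒ m₃ = 12005.1526/6 = 2000.85876
m₂^(3/2) = 123.48806^(1.5) = 1372.26324
g_1 = m₃ / m₂^(3/2) = 2000.85876 / 1372.26324 ≈ 1.4581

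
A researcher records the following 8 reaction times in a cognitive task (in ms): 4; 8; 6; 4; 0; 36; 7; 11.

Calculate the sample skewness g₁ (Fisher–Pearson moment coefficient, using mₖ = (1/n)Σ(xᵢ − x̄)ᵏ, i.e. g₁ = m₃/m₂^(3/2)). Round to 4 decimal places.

1.8939

x̄ = (4 + 8 + 6 + 4 + 0 + 36 + 7 + 11) / 8 = 9.5000
deviations (xᵢ − x̄): -5.5000, -1.5000, -3.5000, -5.5000, -9.5000, 26.5000, -2.5000, 1.5000
Σ(xᵢ − x̄)² = 876.0000 ⇒ m₂ = 876.0000/8 = 109.50000
Σ(xᵢ − x̄)³ = 17361.0000 ⇒ m₃ = 17361.0000/8 = 2170.12500
m₂^(3/2) = 109.50000^(1.5) = 1145.83261
g₁ = m₃ / m₂^(3/2) = 2170.12500 / 1145.83261 ≈ 1.8939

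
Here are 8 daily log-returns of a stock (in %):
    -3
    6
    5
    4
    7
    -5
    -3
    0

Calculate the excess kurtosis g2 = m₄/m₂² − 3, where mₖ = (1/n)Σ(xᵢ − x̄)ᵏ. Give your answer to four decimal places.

-1.6259

x̄ = 1.3750
Σ(xᵢ − x̄)² = 153.8750 ⇒ m₂ = 19.23438
Σ(xᵢ − x̄)⁴ = 4066.8066 ⇒ m₄ = 508.35083
m₂² = 369.96118
g2 = m₄/m₂² − 3 = 1.37407 − 3 ≈ -1.6259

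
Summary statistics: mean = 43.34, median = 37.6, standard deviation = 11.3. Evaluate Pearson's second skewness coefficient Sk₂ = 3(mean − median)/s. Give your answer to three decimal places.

Sk₂ = 3(43.34 − 37.6) / 11.3 = 3 × 5.7400 / 11.3
    = 17.2200 / 11.3 ≈ 1.524

1.524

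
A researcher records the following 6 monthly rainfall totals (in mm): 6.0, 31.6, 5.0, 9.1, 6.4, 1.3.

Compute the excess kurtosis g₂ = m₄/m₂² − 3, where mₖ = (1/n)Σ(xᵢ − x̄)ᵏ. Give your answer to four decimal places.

x̄ = 9.9000
Σ(xᵢ − x̄)² = 596.9600 ⇒ m₂ = 99.49333
Σ(xᵢ − x̄)⁴ = 228165.7700 ⇒ m₄ = 38027.62833
m₂² = 9898.92338
g₂ = m₄/m₂² − 3 = 3.84159 − 3 ≈ 0.8416

0.8416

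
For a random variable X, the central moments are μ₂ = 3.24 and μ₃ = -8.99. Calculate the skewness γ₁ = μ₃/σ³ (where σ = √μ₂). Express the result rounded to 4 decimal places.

σ = √μ₂ = √3.24 = 1.80000
σ³ = μ₂^(3/2) = 5.83200
γ₁ = μ₃/σ³ = -8.99 / 5.83200 ≈ -1.5415

-1.5415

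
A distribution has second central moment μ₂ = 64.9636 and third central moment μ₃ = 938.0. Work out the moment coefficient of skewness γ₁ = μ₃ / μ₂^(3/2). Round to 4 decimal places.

σ = √μ₂ = √64.9636 = 8.06000
σ³ = μ₂^(3/2) = 523.60662
γ₁ = μ₃/σ³ = 938.0 / 523.60662 ≈ 1.7914

1.7914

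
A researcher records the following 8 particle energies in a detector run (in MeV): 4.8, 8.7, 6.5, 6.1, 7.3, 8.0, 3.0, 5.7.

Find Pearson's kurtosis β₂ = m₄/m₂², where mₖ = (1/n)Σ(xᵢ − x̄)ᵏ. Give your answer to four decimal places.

2.4269

x̄ = 6.2625
Σ(xᵢ − x̄)² = 23.2187 ⇒ m₂ = 2.90234
Σ(xᵢ − x̄)⁴ = 163.5444 ⇒ m₄ = 20.44305
m₂² = 8.42360
β₂ = m₄/m₂² = 20.44305 / 8.42360 ≈ 2.4269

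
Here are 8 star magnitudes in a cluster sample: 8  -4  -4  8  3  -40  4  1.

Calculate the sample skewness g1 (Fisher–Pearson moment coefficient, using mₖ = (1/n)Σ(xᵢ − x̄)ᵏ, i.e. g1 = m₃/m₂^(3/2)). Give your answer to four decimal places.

-1.8881

x̄ = (8 - 4 - 4 + 8 + 3 - 40 + 4 + 1) / 8 = -3.0000
deviations (xᵢ − x̄): 11.0000, -1.0000, -1.0000, 11.0000, 6.0000, -37.0000, 7.0000, 4.0000
Σ(xᵢ − x̄)² = 1714.0000 ⇒ m₂ = 1714.0000/8 = 214.25000
Σ(xᵢ − x̄)³ = -47370.0000 ⇒ m₃ = -47370.0000/8 = -5921.25000
m₂^(3/2) = 214.25000^(1.5) = 3136.03749
g1 = m₃ / m₂^(3/2) = -5921.25000 / 3136.03749 ≈ -1.8881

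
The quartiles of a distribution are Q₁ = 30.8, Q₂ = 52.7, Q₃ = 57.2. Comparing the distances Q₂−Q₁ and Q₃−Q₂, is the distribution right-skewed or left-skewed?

left-skewed

Q₂ − Q₁ = 21.9;  Q₃ − Q₂ = 4.5
Q₂ − Q₁ > Q₃ − Q₂ ⇒ the lower half is more spread out ⇒ left-skewed.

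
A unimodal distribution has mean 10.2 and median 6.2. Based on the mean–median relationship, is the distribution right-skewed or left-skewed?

mean − median = 10.2 − 6.2 = 4.0
mean > median ⇒ the longer tail is on the right ⇒ right-skewed (positively skewed).

right-skewed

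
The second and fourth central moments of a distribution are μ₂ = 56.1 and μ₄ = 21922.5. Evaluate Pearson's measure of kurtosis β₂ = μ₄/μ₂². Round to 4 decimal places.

6.9657

μ₂² = 56.1² = 3147.21000
μ₄/μ₂² = 21922.5 / 3147.21000 = 6.96569
β₂ ≈ 6.9657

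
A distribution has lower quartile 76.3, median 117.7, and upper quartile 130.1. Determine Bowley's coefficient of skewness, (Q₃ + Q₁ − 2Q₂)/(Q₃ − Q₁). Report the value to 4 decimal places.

-0.5390

numerator: Q₃ + Q₁ − 2Q₂ = 130.1 + 76.3 − 2×117.7 = -29.0000
denominator: Q₃ − Q₁ = 130.1 − 76.3 = 53.8000
Bowley skewness = -29.0000 / 53.8000 ≈ -0.5390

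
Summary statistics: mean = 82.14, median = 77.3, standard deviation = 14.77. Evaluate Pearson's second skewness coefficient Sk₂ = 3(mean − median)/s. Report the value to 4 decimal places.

Sk₂ = 3(82.14 − 77.3) / 14.77 = 3 × 4.8400 / 14.77
    = 14.5200 / 14.77 ≈ 0.9831

0.9831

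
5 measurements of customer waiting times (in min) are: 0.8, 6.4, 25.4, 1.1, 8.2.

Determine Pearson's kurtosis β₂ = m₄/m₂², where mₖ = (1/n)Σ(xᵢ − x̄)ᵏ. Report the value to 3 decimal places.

2.757

x̄ = 8.3800
Σ(xᵢ − x̄)² = 404.0880 ⇒ m₂ = 80.81760
Σ(xᵢ − x̄)⁴ = 90040.1730 ⇒ m₄ = 18008.03461
m₂² = 6531.48447
β₂ = m₄/m₂² = 18008.03461 / 6531.48447 ≈ 2.757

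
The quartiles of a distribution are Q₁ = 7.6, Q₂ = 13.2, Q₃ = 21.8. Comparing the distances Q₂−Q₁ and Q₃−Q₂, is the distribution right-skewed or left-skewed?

right-skewed

Q₂ − Q₁ = 5.6;  Q₃ − Q₂ = 8.6
Q₃ − Q₂ > Q₂ − Q₁ ⇒ the upper half is more spread out ⇒ right-skewed.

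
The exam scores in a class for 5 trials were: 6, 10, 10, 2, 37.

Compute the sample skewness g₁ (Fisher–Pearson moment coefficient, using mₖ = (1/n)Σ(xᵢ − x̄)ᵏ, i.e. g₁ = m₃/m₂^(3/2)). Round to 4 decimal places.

1.2808

x̄ = (6 + 10 + 10 + 2 + 37) / 5 = 13.0000
deviations (xᵢ − x̄): -7.0000, -3.0000, -3.0000, -11.0000, 24.0000
Σ(xᵢ − x̄)² = 764.0000 ⇒ m₂ = 764.0000/5 = 152.80000
Σ(xᵢ − x̄)³ = 12096.0000 ⇒ m₃ = 12096.0000/5 = 2419.20000
m₂^(3/2) = 152.80000^(1.5) = 1888.79590
g₁ = m₃ / m₂^(3/2) = 2419.20000 / 1888.79590 ≈ 1.2808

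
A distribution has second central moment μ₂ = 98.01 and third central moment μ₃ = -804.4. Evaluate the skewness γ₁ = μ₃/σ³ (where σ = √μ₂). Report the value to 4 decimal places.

σ = √μ₂ = √98.01 = 9.90000
σ³ = μ₂^(3/2) = 970.29900
γ₁ = μ₃/σ³ = -804.4 / 970.29900 ≈ -0.8290

-0.8290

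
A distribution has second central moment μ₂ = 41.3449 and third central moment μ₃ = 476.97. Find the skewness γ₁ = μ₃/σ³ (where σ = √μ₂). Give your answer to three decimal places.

σ = √μ₂ = √41.3449 = 6.43000
σ³ = μ₂^(3/2) = 265.84771
γ₁ = μ₃/σ³ = 476.97 / 265.84771 ≈ 1.794

1.794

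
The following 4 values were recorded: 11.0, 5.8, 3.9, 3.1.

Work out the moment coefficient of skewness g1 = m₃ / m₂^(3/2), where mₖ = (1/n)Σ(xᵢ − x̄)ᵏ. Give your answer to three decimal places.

0.833

x̄ = (11.0 + 5.8 + 3.9 + 3.1) / 4 = 5.9500
deviations (xᵢ − x̄): 5.0500, -0.1500, -2.0500, -2.8500
Σ(xᵢ − x̄)² = 37.8500 ⇒ m₂ = 37.8500/4 = 9.46250
Σ(xᵢ − x̄)³ = 97.0200 ⇒ m₃ = 97.0200/4 = 24.25500
m₂^(3/2) = 9.46250^(1.5) = 29.10776
g1 = m₃ / m₂^(3/2) = 24.25500 / 29.10776 ≈ 0.833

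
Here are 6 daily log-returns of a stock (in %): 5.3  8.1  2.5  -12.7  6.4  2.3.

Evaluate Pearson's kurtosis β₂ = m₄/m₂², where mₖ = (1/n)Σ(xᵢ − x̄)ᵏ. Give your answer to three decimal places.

x̄ = 1.9833
Σ(xᵢ − x̄)² = 283.8883 ⇒ m₂ = 47.31472
Σ(xᵢ − x̄)⁴ = 48384.8664 ⇒ m₄ = 8064.14440
m₂² = 2238.68294
β₂ = m₄/m₂² = 8064.14440 / 2238.68294 ≈ 3.602

3.602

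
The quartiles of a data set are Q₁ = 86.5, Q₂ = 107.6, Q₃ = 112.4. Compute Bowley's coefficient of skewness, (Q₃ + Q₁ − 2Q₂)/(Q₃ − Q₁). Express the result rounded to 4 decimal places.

numerator: Q₃ + Q₁ − 2Q₂ = 112.4 + 86.5 − 2×107.6 = -16.3000
denominator: Q₃ − Q₁ = 112.4 − 86.5 = 25.9000
Bowley skewness = -16.3000 / 25.9000 ≈ -0.6293

-0.6293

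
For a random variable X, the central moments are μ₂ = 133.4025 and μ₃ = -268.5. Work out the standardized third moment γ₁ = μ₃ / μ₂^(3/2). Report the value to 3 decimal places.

-0.174

σ = √μ₂ = √133.4025 = 11.55000
σ³ = μ₂^(3/2) = 1540.79888
γ₁ = μ₃/σ³ = -268.5 / 1540.79888 ≈ -0.174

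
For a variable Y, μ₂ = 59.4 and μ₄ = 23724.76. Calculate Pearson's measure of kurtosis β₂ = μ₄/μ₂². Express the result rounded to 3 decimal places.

μ₂² = 59.4² = 3528.36000
μ₄/μ₂² = 23724.76 / 3528.36000 = 6.72402
β₂ ≈ 6.724

6.724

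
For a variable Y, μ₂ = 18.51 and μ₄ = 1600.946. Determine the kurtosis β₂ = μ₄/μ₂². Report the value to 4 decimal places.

4.6727

μ₂² = 18.51² = 342.62010
μ₄/μ₂² = 1600.946 / 342.62010 = 4.67266
β₂ ≈ 4.6727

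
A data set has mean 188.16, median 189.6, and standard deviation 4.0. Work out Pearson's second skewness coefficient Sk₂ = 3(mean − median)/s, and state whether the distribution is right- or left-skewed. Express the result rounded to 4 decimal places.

Sk₂ = 3(188.16 − 189.6) / 4.0 = 3 × -1.4400 / 4.0
    = -4.3200 / 4.0 ≈ -1.0800
Sk₂ < 0 ⇒ mean < median ⇒ left-skewed (negative skew).

-1.0800, left-skewed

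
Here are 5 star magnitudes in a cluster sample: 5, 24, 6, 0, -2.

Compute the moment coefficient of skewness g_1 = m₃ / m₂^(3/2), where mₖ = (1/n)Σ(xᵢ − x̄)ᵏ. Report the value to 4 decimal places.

1.1147

x̄ = (5 + 24 + 6 + 0 - 2) / 5 = 6.6000
deviations (xᵢ − x̄): -1.6000, 17.4000, -0.6000, -6.6000, -8.6000
Σ(xᵢ − x̄)² = 423.2000 ⇒ m₂ = 423.2000/5 = 84.64000
Σ(xᵢ − x̄)³ = 4340.1600 ⇒ m₃ = 4340.1600/5 = 868.03200
m₂^(3/2) = 84.64000^(1.5) = 778.68800
g_1 = m₃ / m₂^(3/2) = 868.03200 / 778.68800 ≈ 1.1147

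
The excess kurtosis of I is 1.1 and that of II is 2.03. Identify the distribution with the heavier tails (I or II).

Higher excess kurtosis ⇒ heavier tails relative to the normal distribution.
1.1 vs 2.03: the larger is 2.03, so II has heavier tails.

II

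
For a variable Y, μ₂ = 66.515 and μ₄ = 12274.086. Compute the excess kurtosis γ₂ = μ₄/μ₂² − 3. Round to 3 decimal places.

-0.226

μ₂² = 66.515² = 4424.24522
μ₄/μ₂² = 12274.086 / 4424.24522 = 2.77428
γ₂ = 2.77428 − 3 ≈ -0.226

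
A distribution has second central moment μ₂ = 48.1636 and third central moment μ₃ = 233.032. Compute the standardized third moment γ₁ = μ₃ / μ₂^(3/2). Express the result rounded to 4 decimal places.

0.6972

σ = √μ₂ = √48.1636 = 6.94000
σ³ = μ₂^(3/2) = 334.25538
γ₁ = μ₃/σ³ = 233.032 / 334.25538 ≈ 0.6972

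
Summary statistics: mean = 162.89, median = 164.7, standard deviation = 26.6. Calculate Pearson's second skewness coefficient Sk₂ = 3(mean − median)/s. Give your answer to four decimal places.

Sk₂ = 3(162.89 − 164.7) / 26.6 = 3 × -1.8100 / 26.6
    = -5.4300 / 26.6 ≈ -0.2041

-0.2041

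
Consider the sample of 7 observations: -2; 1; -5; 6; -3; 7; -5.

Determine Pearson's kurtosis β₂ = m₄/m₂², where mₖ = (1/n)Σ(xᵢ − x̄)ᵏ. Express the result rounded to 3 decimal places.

x̄ = -0.1429
Σ(xᵢ − x̄)² = 148.8571 ⇒ m₂ = 21.26531
Σ(xᵢ − x̄)⁴ = 5220.3790 ⇒ m₄ = 745.76843
m₂² = 452.21324
β₂ = m₄/m₂² = 745.76843 / 452.21324 ≈ 1.649

1.649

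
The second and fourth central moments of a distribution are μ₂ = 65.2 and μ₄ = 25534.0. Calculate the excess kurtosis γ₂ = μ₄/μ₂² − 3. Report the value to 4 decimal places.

3.0065

μ₂² = 65.2² = 4251.04000
μ₄/μ₂² = 25534.0 / 4251.04000 = 6.00653
γ₂ = 6.00653 − 3 ≈ 3.0065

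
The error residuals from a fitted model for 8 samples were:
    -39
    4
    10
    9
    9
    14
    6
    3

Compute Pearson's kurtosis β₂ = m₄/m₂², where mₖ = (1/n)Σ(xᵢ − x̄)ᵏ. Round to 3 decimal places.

x̄ = 2.0000
Σ(xᵢ − x̄)² = 2008.0000 ⇒ m₂ = 251.00000
Σ(xᵢ − x̄)⁴ = 2855668.0000 ⇒ m₄ = 356958.50000
m₂² = 63001.00000
β₂ = m₄/m₂² = 356958.50000 / 63001.00000 ≈ 5.666

5.666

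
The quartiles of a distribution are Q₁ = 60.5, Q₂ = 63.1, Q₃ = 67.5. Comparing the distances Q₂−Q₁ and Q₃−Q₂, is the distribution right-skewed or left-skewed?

right-skewed

Q₂ − Q₁ = 2.6;  Q₃ − Q₂ = 4.4
Q₃ − Q₂ > Q₂ − Q₁ ⇒ the upper half is more spread out ⇒ right-skewed.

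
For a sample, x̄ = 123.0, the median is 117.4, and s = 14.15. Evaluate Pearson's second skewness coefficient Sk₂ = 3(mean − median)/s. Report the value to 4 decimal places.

Sk₂ = 3(123.0 − 117.4) / 14.15 = 3 × 5.6000 / 14.15
    = 16.8000 / 14.15 ≈ 1.1873

1.1873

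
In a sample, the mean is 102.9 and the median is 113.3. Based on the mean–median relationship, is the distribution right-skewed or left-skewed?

mean − median = 102.9 − 113.3 = -10.4
mean < median ⇒ the longer tail is on the left ⇒ left-skewed (negatively skewed).

left-skewed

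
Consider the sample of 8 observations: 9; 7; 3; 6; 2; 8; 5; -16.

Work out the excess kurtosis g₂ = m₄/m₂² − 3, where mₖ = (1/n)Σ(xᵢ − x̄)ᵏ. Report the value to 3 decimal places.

x̄ = 3.0000
Σ(xᵢ − x̄)² = 452.0000 ⇒ m₂ = 56.50000
Σ(xᵢ − x̄)⁴ = 132596.0000 ⇒ m₄ = 16574.50000
m₂² = 3192.25000
g₂ = m₄/m₂² − 3 = 5.19211 − 3 ≈ 2.192

2.192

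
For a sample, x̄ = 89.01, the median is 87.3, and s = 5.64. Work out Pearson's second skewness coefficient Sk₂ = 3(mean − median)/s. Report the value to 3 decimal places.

Sk₂ = 3(89.01 − 87.3) / 5.64 = 3 × 1.7100 / 5.64
    = 5.1300 / 5.64 ≈ 0.910

0.910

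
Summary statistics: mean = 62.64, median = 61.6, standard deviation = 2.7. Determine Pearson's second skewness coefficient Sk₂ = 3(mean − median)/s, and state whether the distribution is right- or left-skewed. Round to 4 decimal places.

Sk₂ = 3(62.64 − 61.6) / 2.7 = 3 × 1.0400 / 2.7
    = 3.1200 / 2.7 ≈ 1.1556
Sk₂ > 0 ⇒ mean > median ⇒ right-skewed (positive skew).

1.1556, right-skewed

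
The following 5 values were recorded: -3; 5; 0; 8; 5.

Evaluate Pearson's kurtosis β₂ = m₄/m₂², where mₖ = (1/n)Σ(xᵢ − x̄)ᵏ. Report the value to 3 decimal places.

1.672

x̄ = 3.0000
Σ(xᵢ − x̄)² = 78.0000 ⇒ m₂ = 15.60000
Σ(xᵢ − x̄)⁴ = 2034.0000 ⇒ m₄ = 406.80000
m₂² = 243.36000
β₂ = m₄/m₂² = 406.80000 / 243.36000 ≈ 1.672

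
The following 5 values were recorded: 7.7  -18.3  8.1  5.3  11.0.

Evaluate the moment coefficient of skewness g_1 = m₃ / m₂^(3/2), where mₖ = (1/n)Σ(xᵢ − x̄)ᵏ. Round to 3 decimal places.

x̄ = (7.7 - 18.3 + 8.1 + 5.3 + 11.0) / 5 = 2.7600
deviations (xᵢ − x̄): 4.9400, -21.0600, 5.3400, 2.5400, 8.2400
Σ(xᵢ − x̄)² = 570.7920 ⇒ m₂ = 570.7920/5 = 114.15840
Σ(xᵢ − x̄)³ = -8491.9166 ⇒ m₃ = -8491.9166/5 = -1698.38333
m₂^(3/2) = 114.15840^(1.5) = 1219.72468
g_1 = m₃ / m₂^(3/2) = -1698.38333 / 1219.72468 ≈ -1.392

-1.392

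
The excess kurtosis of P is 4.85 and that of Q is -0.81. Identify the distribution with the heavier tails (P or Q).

Higher excess kurtosis ⇒ heavier tails relative to the normal distribution.
4.85 vs -0.81: the larger is 4.85, so P has heavier tails. (P is leptokurtic — heavier-than-normal tails; the other is platykurtic.)

P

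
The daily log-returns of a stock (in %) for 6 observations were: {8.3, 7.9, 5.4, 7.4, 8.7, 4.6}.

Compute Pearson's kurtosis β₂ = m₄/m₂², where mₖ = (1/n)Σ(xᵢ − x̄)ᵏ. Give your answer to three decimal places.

x̄ = 7.0500
Σ(xᵢ − x̄)² = 13.8550 ⇒ m₂ = 2.30917
Σ(xᵢ − x̄)⁴ = 53.8324 ⇒ m₄ = 8.97207
m₂² = 5.33225
β₂ = m₄/m₂² = 8.97207 / 5.33225 ≈ 1.683

1.683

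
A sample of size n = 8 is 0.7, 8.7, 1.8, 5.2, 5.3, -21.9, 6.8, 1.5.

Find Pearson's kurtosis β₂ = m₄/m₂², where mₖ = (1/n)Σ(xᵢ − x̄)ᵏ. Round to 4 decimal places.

x̄ = 1.0125
Σ(xᵢ − x̄)² = 654.4487 ⇒ m₂ = 81.80609
Σ(xᵢ − x̄)⁴ = 280867.1022 ⇒ m₄ = 35108.38777
m₂² = 6692.23697
β₂ = m₄/m₂² = 35108.38777 / 6692.23697 ≈ 5.2461

5.2461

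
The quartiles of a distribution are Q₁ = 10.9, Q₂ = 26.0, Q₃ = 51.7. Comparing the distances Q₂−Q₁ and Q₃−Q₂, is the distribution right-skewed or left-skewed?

right-skewed

Q₂ − Q₁ = 15.1;  Q₃ − Q₂ = 25.7
Q₃ − Q₂ > Q₂ − Q₁ ⇒ the upper half is more spread out ⇒ right-skewed.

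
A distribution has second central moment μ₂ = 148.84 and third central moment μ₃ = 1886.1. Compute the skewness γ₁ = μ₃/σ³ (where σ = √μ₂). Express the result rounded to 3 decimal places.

σ = √μ₂ = √148.84 = 12.20000
σ³ = μ₂^(3/2) = 1815.84800
γ₁ = μ₃/σ³ = 1886.1 / 1815.84800 ≈ 1.039

1.039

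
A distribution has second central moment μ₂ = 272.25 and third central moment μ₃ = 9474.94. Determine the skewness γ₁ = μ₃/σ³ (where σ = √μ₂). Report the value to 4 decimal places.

2.1092

σ = √μ₂ = √272.25 = 16.50000
σ³ = μ₂^(3/2) = 4492.12500
γ₁ = μ₃/σ³ = 9474.94 / 4492.12500 ≈ 2.1092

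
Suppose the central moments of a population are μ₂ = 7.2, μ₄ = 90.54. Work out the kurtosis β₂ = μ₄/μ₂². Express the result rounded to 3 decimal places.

μ₂² = 7.2² = 51.84000
μ₄/μ₂² = 90.54 / 51.84000 = 1.74653
β₂ ≈ 1.747

1.747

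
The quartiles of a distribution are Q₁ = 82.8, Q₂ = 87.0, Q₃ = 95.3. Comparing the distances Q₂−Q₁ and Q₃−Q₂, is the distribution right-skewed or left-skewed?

right-skewed

Q₂ − Q₁ = 4.2;  Q₃ − Q₂ = 8.3
Q₃ − Q₂ > Q₂ − Q₁ ⇒ the upper half is more spread out ⇒ right-skewed.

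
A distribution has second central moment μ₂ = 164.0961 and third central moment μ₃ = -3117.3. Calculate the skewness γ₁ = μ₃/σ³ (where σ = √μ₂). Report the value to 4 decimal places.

-1.4830

σ = √μ₂ = √164.0961 = 12.81000
σ³ = μ₂^(3/2) = 2102.07104
γ₁ = μ₃/σ³ = -3117.3 / 2102.07104 ≈ -1.4830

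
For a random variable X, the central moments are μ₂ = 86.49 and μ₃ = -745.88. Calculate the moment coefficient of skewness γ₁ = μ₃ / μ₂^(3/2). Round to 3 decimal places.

σ = √μ₂ = √86.49 = 9.30000
σ³ = μ₂^(3/2) = 804.35700
γ₁ = μ₃/σ³ = -745.88 / 804.35700 ≈ -0.927

-0.927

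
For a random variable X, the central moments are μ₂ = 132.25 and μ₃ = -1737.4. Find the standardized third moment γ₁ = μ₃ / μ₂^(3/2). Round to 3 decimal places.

σ = √μ₂ = √132.25 = 11.50000
σ³ = μ₂^(3/2) = 1520.87500
γ₁ = μ₃/σ³ = -1737.4 / 1520.87500 ≈ -1.142

-1.142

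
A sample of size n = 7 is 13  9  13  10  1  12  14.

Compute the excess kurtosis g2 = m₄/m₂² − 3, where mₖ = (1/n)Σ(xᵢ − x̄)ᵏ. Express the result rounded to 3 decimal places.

x̄ = 10.2857
Σ(xᵢ − x̄)² = 119.4286 ⇒ m₂ = 17.06122
Σ(xᵢ − x̄)⁴ = 7744.9213 ⇒ m₄ = 1106.41733
m₂² = 291.08538
g2 = m₄/m₂² − 3 = 3.80101 − 3 ≈ 0.801

0.801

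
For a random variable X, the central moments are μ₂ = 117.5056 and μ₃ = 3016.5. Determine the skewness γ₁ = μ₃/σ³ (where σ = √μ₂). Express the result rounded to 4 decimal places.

σ = √μ₂ = √117.5056 = 10.84000
σ³ = μ₂^(3/2) = 1273.76070
γ₁ = μ₃/σ³ = 3016.5 / 1273.76070 ≈ 2.3682

2.3682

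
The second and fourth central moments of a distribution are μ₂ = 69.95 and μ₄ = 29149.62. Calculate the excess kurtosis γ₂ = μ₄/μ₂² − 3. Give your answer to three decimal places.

μ₂² = 69.95² = 4893.00250
μ₄/μ₂² = 29149.62 / 4893.00250 = 5.95741
γ₂ = 5.95741 − 3 ≈ 2.957

2.957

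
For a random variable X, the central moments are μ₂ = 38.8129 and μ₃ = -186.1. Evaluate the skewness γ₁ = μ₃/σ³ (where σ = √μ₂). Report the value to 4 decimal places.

-0.7696

σ = √μ₂ = √38.8129 = 6.23000
σ³ = μ₂^(3/2) = 241.80437
γ₁ = μ₃/σ³ = -186.1 / 241.80437 ≈ -0.7696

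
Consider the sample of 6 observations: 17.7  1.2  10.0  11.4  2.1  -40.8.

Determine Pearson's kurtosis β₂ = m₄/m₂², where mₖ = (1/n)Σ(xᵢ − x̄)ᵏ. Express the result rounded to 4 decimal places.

x̄ = 0.2667
Σ(xᵢ − x̄)² = 2213.3133 ⇒ m₂ = 368.88556
Σ(xᵢ − x̄)⁴ = 2960904.0308 ⇒ m₄ = 493484.00513
m₂² = 136076.55310
β₂ = m₄/m₂² = 493484.00513 / 136076.55310 ≈ 3.6265

3.6265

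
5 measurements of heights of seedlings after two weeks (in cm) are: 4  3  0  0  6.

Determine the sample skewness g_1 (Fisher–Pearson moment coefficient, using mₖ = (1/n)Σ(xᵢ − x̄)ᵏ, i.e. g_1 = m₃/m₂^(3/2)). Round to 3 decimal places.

x̄ = (4 + 3 + 0 + 0 + 6) / 5 = 2.6000
deviations (xᵢ − x̄): 1.4000, 0.4000, -2.6000, -2.6000, 3.4000
Σ(xᵢ − x̄)² = 27.2000 ⇒ m₂ = 27.2000/5 = 5.44000
Σ(xᵢ − x̄)³ = 6.9600 ⇒ m₃ = 6.9600/5 = 1.39200
m₂^(3/2) = 5.44000^(1.5) = 12.68815
g_1 = m₃ / m₂^(3/2) = 1.39200 / 12.68815 ≈ 0.110

0.110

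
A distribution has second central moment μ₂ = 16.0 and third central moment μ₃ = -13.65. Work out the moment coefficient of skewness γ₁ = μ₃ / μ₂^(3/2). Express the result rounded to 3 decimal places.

σ = √μ₂ = √16.0 = 4.00000
σ³ = μ₂^(3/2) = 64.00000
γ₁ = μ₃/σ³ = -13.65 / 64.00000 ≈ -0.213

-0.213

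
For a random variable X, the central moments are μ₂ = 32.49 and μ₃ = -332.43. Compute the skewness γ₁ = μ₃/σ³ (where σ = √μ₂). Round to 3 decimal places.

-1.795

σ = √μ₂ = √32.49 = 5.70000
σ³ = μ₂^(3/2) = 185.19300
γ₁ = μ₃/σ³ = -332.43 / 185.19300 ≈ -1.795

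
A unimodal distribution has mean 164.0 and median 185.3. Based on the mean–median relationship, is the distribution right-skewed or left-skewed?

left-skewed

mean − median = 164.0 − 185.3 = -21.3
mean < median ⇒ the longer tail is on the left ⇒ left-skewed (negatively skewed).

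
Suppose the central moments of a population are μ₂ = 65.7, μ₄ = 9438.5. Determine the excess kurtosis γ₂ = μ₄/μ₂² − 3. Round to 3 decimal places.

-0.813

μ₂² = 65.7² = 4316.49000
μ₄/μ₂² = 9438.5 / 4316.49000 = 2.18661
γ₂ = 2.18661 − 3 ≈ -0.813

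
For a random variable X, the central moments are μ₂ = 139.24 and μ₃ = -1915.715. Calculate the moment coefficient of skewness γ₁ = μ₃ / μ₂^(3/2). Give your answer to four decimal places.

-1.1660

σ = √μ₂ = √139.24 = 11.80000
σ³ = μ₂^(3/2) = 1643.03200
γ₁ = μ₃/σ³ = -1915.715 / 1643.03200 ≈ -1.1660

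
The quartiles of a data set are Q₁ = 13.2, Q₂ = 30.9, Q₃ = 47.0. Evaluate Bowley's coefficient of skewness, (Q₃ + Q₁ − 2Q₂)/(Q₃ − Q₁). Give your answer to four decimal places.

numerator: Q₃ + Q₁ − 2Q₂ = 47.0 + 13.2 − 2×30.9 = -1.6000
denominator: Q₃ − Q₁ = 47.0 − 13.2 = 33.8000
Bowley skewness = -1.6000 / 33.8000 ≈ -0.0473

-0.0473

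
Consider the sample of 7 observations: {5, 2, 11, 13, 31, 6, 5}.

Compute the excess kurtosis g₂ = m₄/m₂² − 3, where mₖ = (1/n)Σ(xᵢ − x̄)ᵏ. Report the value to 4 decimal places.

0.8804

x̄ = 10.4286
Σ(xᵢ − x̄)² = 579.7143 ⇒ m₂ = 82.81633
Σ(xᵢ − x̄)⁴ = 186296.5773 ⇒ m₄ = 26613.79675
m₂² = 6858.54394
g₂ = m₄/m₂² − 3 = 3.88039 − 3 ≈ 0.8804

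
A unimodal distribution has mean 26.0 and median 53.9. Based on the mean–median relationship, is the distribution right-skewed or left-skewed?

mean − median = 26.0 − 53.9 = -27.9
mean < median ⇒ the longer tail is on the left ⇒ left-skewed (negatively skewed).

left-skewed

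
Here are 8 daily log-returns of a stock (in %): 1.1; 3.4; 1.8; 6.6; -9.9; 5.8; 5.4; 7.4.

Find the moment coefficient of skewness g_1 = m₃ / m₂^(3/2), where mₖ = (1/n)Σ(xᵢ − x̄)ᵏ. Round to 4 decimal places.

x̄ = (1.1 + 3.4 + 1.8 + 6.6 - 9.9 + 5.8 + 5.4 + 7.4) / 8 = 2.7000
deviations (xᵢ − x̄): -1.6000, 0.7000, -0.9000, 3.9000, -12.6000, 3.1000, 2.7000, 4.7000
Σ(xᵢ − x̄)² = 216.8200 ⇒ m₂ = 216.8200/8 = 27.10250
Σ(xᵢ − x̄)³ = -1792.2420 ⇒ m₃ = -1792.2420/8 = -224.03025
m₂^(3/2) = 27.10250^(1.5) = 141.09578
g_1 = m₃ / m₂^(3/2) = -224.03025 / 141.09578 ≈ -1.5878

-1.5878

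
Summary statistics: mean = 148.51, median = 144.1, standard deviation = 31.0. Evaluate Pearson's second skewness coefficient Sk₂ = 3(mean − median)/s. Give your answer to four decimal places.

Sk₂ = 3(148.51 − 144.1) / 31.0 = 3 × 4.4100 / 31.0
    = 13.2300 / 31.0 ≈ 0.4268

0.4268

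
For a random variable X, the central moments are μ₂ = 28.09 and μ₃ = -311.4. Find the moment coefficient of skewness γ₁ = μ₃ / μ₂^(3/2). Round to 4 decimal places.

σ = √μ₂ = √28.09 = 5.30000
σ³ = μ₂^(3/2) = 148.87700
γ₁ = μ₃/σ³ = -311.4 / 148.87700 ≈ -2.0917

-2.0917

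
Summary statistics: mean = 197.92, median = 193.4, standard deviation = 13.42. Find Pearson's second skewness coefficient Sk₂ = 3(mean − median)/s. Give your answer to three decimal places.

1.010

Sk₂ = 3(197.92 − 193.4) / 13.42 = 3 × 4.5200 / 13.42
    = 13.5600 / 13.42 ≈ 1.010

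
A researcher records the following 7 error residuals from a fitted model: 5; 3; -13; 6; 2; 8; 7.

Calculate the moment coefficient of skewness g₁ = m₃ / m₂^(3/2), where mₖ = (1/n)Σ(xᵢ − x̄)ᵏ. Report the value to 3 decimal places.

-1.686

x̄ = (5 + 3 - 13 + 6 + 2 + 8 + 7) / 7 = 2.5714
deviations (xᵢ − x̄): 2.4286, 0.4286, -15.5714, 3.4286, -0.5714, 5.4286, 4.4286
Σ(xᵢ − x̄)² = 309.7143 ⇒ m₂ = 309.7143/7 = 44.24490
Σ(xᵢ − x̄)³ = -3474.2449 ⇒ m₃ = -3474.2449/7 = -496.32070
m₂^(3/2) = 44.24490^(1.5) = 294.30307
g₁ = m₃ / m₂^(3/2) = -496.32070 / 294.30307 ≈ -1.686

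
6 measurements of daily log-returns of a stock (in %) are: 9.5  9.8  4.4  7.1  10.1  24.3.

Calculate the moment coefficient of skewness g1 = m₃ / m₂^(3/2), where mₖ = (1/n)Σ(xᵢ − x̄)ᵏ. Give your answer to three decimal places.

1.380

x̄ = (9.5 + 9.8 + 4.4 + 7.1 + 10.1 + 24.3) / 6 = 10.8667
deviations (xᵢ − x̄): -1.3667, -1.0667, -6.4667, -3.7667, -0.7667, 13.4333
Σ(xᵢ − x̄)² = 240.0533 ⇒ m₂ = 240.0533/6 = 40.00889
Σ(xᵢ − x̄)³ = 2096.0256 ⇒ m₃ = 2096.0256/6 = 349.33759
m₂^(3/2) = 40.00889^(1.5) = 253.06654
g1 = m₃ / m₂^(3/2) = 349.33759 / 253.06654 ≈ 1.380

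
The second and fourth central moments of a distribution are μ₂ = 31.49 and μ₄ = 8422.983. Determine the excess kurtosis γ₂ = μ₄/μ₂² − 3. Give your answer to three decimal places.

μ₂² = 31.49² = 991.62010
μ₄/μ₂² = 8422.983 / 991.62010 = 8.49416
γ₂ = 8.49416 − 3 ≈ 5.494

5.494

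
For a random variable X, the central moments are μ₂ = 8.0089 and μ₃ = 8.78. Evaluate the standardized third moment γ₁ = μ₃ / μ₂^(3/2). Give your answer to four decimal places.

0.3874

σ = √μ₂ = √8.0089 = 2.83000
σ³ = μ₂^(3/2) = 22.66519
γ₁ = μ₃/σ³ = 8.78 / 22.66519 ≈ 0.3874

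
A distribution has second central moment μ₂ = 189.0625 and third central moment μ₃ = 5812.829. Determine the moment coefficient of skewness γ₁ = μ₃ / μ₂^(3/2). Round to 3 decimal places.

σ = √μ₂ = √189.0625 = 13.75000
σ³ = μ₂^(3/2) = 2599.60938
γ₁ = μ₃/σ³ = 5812.829 / 2599.60938 ≈ 2.236

2.236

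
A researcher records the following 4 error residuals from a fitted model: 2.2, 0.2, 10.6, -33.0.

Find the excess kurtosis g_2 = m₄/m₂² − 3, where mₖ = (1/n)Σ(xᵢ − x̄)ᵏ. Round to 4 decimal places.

-0.7862

x̄ = -5.0000
Σ(xᵢ − x̄)² = 1106.2400 ⇒ m₂ = 276.56000
Σ(xᵢ − x̄)⁴ = 677298.6368 ⇒ m₄ = 169324.65920
m₂² = 76485.43360
g_2 = m₄/m₂² − 3 = 2.21382 − 3 ≈ -0.7862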